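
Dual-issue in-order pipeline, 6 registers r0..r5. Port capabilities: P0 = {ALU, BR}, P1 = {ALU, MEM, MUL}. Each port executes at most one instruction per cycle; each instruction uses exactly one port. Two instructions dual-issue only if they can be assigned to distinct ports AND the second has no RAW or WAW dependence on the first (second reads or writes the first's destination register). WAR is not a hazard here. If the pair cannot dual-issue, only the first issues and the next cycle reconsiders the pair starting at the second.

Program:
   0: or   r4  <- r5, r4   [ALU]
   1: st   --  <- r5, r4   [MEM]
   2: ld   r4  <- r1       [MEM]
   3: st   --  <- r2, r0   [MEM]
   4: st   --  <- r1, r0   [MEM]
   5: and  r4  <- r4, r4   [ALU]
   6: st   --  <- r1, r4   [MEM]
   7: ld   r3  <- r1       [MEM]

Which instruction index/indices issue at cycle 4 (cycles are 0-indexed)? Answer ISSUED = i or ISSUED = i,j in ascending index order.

ISSUED = 4,5

0. or @i0  | RAW r4
1. st @i1  | no-port MEM/MEM
2. ld @i2  | no-port MEM/MEM
3. st @i3  | no-port MEM/MEM
4. st and @i4&i5  | 2-wide
5. st @i6  | no-port MEM/MEM
6. ld @i7  | tail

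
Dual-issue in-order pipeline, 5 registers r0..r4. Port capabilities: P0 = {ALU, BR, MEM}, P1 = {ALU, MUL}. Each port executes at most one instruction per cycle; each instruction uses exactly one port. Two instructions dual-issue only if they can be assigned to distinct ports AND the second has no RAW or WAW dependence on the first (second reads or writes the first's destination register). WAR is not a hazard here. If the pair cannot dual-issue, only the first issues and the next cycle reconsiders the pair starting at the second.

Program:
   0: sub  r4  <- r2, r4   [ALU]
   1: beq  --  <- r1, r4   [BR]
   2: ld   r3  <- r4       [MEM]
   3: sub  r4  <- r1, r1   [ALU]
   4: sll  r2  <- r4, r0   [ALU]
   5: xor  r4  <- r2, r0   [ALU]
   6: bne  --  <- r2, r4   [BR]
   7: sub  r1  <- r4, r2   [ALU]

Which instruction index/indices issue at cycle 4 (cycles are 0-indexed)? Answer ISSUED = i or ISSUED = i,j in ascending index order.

ISSUED = 5

  cy0 -> i0 (sub) RAW r4
  cy1 -> i1 (beq) no-port BR/MEM
  cy2 -> i2+i3 (ld;sub) dual
  cy3 -> i4 (sll) RAW r2
  cy4 -> i5 (xor) RAW r4
  cy5 -> i6+i7 (bne;sub) dual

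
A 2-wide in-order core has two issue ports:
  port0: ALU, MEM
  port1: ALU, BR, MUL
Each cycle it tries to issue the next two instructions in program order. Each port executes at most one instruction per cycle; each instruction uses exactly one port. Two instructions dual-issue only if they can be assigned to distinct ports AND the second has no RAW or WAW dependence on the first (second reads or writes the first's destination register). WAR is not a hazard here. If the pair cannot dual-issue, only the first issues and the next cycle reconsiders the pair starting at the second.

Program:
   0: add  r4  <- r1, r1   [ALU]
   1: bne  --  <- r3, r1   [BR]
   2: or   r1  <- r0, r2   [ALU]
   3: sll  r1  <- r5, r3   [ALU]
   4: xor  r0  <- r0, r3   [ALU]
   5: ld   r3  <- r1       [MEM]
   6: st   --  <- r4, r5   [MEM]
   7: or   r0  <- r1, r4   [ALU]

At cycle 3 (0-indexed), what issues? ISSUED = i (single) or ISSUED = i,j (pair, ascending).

t=0 i0/i1:add.ALU+bne.BR ; dual
t=1 i2:or.ALU ; WAW r1
t=2 i3/i4:sll.ALU+xor.ALU ; dual
t=3 i5:ld.MEM ; no-port MEM/MEM
t=4 i6/i7:st.MEM+or.ALU ; dual

ISSUED = 5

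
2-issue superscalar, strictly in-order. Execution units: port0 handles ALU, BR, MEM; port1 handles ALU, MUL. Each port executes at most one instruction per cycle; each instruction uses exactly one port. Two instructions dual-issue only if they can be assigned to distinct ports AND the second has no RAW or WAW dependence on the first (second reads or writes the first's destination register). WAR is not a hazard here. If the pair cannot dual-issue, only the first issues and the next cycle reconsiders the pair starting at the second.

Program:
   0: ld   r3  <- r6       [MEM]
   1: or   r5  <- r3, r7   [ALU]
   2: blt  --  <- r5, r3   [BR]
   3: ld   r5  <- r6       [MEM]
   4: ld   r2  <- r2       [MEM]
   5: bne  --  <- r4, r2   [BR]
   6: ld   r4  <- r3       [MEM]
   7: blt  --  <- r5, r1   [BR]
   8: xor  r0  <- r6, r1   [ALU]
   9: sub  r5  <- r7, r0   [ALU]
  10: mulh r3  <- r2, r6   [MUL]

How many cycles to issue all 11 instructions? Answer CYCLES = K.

CYCLES = 9

#0 head=0: ld i0 RAW r3
#1 head=1: or i1 RAW r5
#2 head=2: blt i2 no-port BR/MEM
#3 head=3: ld i3 no-port MEM/MEM
#4 head=4: ld i4 no-port MEM/BR
#5 head=5: bne i5 no-port BR/MEM
#6 head=6: ld i6 no-port MEM/BR
#7 head=7: blt+xor i7,i8 dual
#8 head=9: sub+mulh i9,i10 dual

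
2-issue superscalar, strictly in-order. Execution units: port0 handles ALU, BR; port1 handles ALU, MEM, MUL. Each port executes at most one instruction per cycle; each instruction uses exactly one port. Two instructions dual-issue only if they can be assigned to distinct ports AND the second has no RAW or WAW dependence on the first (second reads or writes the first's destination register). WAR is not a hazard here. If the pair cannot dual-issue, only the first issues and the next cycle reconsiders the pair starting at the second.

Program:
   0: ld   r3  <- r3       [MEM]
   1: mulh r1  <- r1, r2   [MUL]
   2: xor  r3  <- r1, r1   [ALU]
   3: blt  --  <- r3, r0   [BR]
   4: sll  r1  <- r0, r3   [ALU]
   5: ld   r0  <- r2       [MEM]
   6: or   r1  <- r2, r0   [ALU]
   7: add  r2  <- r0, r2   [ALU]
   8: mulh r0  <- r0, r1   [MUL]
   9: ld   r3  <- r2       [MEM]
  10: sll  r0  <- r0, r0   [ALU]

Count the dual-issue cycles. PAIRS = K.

[0] i0  ld  -- no-port MEM/MUL
[1] i1  mulh  -- RAW r1
[2] i2  xor  -- RAW r3
[3] i3+i4  blt/sll  -- 2-wide
[4] i5  ld  -- RAW r0
[5] i6+i7  or/add  -- 2-wide
[6] i8  mulh  -- no-port MUL/MEM
[7] i9+i10  ld/sll  -- 2-wide

PAIRS = 3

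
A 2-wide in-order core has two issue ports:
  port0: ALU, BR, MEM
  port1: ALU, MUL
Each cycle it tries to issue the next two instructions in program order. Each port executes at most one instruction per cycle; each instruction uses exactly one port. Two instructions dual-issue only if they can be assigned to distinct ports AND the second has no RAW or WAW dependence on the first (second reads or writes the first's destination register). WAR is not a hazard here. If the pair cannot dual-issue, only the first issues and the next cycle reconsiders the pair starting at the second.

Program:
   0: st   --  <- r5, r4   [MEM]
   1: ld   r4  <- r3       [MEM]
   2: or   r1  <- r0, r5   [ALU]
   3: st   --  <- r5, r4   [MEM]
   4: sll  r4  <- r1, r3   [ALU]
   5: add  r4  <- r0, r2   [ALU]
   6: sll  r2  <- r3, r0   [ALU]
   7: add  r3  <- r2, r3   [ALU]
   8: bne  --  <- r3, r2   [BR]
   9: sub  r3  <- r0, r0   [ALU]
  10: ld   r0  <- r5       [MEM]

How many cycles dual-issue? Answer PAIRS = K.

PAIRS = 4

c0: i0 st  no-port MEM/MEM
c1: i1,i2 ld or  pair
c2: i3,i4 st sll  pair
c3: i5,i6 add sll  pair
c4: i7 add  RAW r3
c5: i8,i9 bne sub  pair
c6: i10 ld  tail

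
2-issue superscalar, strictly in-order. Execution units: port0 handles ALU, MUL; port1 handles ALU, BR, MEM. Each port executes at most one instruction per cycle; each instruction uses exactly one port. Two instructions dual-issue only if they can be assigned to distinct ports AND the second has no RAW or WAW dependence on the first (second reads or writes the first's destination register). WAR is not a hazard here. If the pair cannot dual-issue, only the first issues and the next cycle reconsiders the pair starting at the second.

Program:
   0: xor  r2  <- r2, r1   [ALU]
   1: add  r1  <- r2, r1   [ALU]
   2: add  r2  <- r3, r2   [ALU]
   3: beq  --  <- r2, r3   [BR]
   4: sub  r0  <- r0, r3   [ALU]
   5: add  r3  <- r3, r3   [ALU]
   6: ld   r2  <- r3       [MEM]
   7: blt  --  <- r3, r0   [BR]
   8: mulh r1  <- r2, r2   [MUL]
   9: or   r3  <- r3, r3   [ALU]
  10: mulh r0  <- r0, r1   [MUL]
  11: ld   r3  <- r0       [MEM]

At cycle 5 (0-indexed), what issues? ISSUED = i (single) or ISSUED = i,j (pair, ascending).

ISSUED = 7,8

c0: i0 xor.ALU  RAW r2
c1: i1,i2 add.ALU;add.ALU  pair
c2: i3,i4 beq.BR;sub.ALU  pair
c3: i5 add.ALU  RAW r3
c4: i6 ld.MEM  no-port MEM/BR
c5: i7,i8 blt.BR;mulh.MUL  pair
c6: i9,i10 or.ALU;mulh.MUL  pair
c7: i11 ld.MEM  tail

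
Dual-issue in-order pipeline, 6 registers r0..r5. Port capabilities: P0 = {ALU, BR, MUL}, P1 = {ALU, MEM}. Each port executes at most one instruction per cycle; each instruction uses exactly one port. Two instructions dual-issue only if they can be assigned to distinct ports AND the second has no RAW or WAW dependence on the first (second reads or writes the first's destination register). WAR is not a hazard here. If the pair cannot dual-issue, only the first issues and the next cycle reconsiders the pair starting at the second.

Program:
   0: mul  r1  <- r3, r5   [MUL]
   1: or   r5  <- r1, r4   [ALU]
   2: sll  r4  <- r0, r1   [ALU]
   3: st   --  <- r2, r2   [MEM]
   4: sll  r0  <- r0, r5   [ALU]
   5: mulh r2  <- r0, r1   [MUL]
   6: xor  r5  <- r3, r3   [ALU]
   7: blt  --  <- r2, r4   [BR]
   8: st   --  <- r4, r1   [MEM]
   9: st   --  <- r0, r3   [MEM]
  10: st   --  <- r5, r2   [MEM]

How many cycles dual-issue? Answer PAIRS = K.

t=0 i0:mul.MUL ; RAW r1
t=1 i1&i2:or.ALU+sll.ALU ; dual
t=2 i3&i4:st.MEM+sll.ALU ; dual
t=3 i5&i6:mulh.MUL+xor.ALU ; dual
t=4 i7&i8:blt.BR+st.MEM ; dual
t=5 i9:st.MEM ; no-port MEM/MEM
t=6 i10:st.MEM ; tail

PAIRS = 4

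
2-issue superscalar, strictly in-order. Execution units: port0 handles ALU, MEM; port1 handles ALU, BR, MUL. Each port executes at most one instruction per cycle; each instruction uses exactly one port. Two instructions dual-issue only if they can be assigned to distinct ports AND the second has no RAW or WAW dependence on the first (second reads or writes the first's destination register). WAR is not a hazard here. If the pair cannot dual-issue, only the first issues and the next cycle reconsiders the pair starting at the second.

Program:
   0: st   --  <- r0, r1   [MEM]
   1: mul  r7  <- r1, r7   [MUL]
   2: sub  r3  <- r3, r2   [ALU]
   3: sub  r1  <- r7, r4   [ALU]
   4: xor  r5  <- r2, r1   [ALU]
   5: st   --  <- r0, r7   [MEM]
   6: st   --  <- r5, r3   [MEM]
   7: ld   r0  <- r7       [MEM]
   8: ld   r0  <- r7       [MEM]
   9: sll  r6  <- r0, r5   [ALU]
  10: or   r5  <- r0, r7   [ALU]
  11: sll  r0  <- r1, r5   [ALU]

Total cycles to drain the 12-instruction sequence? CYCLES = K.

t=0 i0/i1:st/mul ; pair
t=1 i2/i3:sub/sub ; pair
t=2 i4/i5:xor/st ; pair
t=3 i6:st ; no-port MEM/MEM
t=4 i7:ld ; no-port MEM/MEM
t=5 i8:ld ; RAW r0
t=6 i9/i10:sll/or ; pair
t=7 i11:sll ; tail

CYCLES = 8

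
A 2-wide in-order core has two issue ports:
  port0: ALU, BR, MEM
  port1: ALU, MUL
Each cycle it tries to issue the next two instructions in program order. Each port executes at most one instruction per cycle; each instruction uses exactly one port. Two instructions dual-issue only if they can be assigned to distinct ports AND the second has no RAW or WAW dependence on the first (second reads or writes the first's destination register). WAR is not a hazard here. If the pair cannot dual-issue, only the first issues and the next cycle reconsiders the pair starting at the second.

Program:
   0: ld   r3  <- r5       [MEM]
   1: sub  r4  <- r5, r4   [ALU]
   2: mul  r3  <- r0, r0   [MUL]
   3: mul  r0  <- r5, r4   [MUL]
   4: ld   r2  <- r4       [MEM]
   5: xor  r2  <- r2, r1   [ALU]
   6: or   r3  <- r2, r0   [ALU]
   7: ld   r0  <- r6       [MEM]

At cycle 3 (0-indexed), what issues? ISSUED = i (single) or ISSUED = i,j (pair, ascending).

ISSUED = 5

[0] i0+i1  ld/sub  -- pair
[1] i2  mul  -- no-port MUL/MUL
[2] i3+i4  mul/ld  -- pair
[3] i5  xor  -- RAW r2
[4] i6+i7  or/ld  -- pair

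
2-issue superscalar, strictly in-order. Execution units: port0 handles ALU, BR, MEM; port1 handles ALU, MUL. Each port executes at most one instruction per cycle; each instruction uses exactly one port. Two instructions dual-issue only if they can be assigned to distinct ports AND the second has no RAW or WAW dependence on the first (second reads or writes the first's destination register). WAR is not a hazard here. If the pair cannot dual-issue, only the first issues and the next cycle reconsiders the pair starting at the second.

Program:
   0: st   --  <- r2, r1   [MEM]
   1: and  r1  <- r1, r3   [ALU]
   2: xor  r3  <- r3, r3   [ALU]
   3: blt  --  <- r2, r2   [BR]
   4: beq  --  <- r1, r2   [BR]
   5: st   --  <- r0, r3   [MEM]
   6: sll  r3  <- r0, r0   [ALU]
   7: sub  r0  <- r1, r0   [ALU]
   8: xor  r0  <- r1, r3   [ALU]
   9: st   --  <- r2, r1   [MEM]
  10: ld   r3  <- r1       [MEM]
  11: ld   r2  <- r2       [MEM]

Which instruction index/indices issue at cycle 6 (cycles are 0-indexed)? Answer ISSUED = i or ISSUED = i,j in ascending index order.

ISSUED = 10

#0 head=0: st.MEM and.ALU i0/i1 2-wide
#1 head=2: xor.ALU blt.BR i2/i3 2-wide
#2 head=4: beq.BR i4 no-port BR/MEM
#3 head=5: st.MEM sll.ALU i5/i6 2-wide
#4 head=7: sub.ALU i7 WAW r0
#5 head=8: xor.ALU st.MEM i8/i9 2-wide
#6 head=10: ld.MEM i10 no-port MEM/MEM
#7 head=11: ld.MEM i11 tail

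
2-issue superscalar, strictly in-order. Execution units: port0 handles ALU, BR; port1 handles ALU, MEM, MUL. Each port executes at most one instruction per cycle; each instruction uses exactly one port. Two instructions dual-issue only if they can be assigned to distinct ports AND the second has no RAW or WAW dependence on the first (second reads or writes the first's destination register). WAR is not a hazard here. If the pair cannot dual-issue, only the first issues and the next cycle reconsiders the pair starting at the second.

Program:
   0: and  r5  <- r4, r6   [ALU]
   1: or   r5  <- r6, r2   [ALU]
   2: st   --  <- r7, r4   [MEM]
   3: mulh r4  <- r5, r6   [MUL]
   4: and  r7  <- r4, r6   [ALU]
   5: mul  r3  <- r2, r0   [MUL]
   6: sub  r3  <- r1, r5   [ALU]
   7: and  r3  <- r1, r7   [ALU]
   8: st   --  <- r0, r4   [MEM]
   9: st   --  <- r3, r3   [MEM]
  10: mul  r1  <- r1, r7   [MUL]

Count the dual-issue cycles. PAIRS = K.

PAIRS = 3

#0 head=0: and.ALU i0 WAW r5
#1 head=1: or.ALU/st.MEM i1+i2 pair
#2 head=3: mulh.MUL i3 RAW r4
#3 head=4: and.ALU/mul.MUL i4+i5 pair
#4 head=6: sub.ALU i6 WAW r3
#5 head=7: and.ALU/st.MEM i7+i8 pair
#6 head=9: st.MEM i9 no-port MEM/MUL
#7 head=10: mul.MUL i10 tail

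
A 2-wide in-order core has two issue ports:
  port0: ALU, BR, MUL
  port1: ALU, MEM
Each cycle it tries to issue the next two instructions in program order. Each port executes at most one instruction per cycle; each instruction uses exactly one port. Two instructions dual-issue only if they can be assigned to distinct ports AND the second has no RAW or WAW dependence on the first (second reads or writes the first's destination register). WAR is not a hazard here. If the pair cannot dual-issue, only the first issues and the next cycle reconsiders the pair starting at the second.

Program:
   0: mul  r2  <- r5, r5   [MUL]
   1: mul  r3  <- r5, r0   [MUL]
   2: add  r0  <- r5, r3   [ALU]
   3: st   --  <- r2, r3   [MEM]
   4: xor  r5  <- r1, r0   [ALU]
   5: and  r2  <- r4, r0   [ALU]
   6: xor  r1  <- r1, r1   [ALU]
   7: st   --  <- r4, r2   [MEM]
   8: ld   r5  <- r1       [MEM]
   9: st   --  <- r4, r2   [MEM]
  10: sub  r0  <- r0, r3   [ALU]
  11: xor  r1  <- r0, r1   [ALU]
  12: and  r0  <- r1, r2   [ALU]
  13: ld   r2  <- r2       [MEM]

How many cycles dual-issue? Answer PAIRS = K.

PAIRS = 5

#0 head=0: mul i0 no-port MUL/MUL
#1 head=1: mul i1 RAW r3
#2 head=2: add/st i2,i3 2-wide
#3 head=4: xor/and i4,i5 2-wide
#4 head=6: xor/st i6,i7 2-wide
#5 head=8: ld i8 no-port MEM/MEM
#6 head=9: st/sub i9,i10 2-wide
#7 head=11: xor i11 RAW r1
#8 head=12: and/ld i12,i13 2-wide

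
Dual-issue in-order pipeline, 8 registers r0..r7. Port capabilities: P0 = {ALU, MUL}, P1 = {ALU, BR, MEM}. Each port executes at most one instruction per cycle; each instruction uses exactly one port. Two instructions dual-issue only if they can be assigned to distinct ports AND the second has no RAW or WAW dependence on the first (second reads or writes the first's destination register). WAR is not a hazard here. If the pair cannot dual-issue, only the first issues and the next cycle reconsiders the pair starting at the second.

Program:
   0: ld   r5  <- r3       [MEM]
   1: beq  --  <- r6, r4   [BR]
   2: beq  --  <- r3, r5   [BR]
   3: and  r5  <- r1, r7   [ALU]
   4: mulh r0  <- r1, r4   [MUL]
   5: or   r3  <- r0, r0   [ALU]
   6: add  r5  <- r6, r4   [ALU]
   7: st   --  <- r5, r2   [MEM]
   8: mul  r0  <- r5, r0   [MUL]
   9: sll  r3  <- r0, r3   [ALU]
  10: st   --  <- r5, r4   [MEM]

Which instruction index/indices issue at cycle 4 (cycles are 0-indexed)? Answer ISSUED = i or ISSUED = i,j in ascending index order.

#0 head=0: ld.MEM i0 no-port MEM/BR
#1 head=1: beq.BR i1 no-port BR/BR
#2 head=2: beq.BR/and.ALU i2+i3 pair
#3 head=4: mulh.MUL i4 RAW r0
#4 head=5: or.ALU/add.ALU i5+i6 pair
#5 head=7: st.MEM/mul.MUL i7+i8 pair
#6 head=9: sll.ALU/st.MEM i9+i10 pair

ISSUED = 5,6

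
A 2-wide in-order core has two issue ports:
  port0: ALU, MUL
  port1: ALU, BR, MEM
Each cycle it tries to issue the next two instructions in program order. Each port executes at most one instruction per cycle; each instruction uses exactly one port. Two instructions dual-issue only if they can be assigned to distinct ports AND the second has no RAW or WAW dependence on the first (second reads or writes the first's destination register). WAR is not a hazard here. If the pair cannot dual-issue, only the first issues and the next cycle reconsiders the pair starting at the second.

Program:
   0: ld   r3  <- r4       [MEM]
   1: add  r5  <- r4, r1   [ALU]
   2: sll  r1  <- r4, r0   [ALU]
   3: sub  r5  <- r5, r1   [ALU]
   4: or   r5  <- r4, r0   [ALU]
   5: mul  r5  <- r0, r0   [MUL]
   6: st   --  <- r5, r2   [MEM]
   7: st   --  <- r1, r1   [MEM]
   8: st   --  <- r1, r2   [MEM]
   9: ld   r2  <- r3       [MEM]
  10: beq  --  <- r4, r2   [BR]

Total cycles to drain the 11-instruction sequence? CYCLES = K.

#0 head=0: ld;add i0&i1 pair
#1 head=2: sll i2 RAW r1
#2 head=3: sub i3 WAW r5
#3 head=4: or i4 WAW r5
#4 head=5: mul i5 RAW r5
#5 head=6: st i6 no-port MEM/MEM
#6 head=7: st i7 no-port MEM/MEM
#7 head=8: st i8 no-port MEM/MEM
#8 head=9: ld i9 no-port MEM/BR
#9 head=10: beq i10 tail

CYCLES = 10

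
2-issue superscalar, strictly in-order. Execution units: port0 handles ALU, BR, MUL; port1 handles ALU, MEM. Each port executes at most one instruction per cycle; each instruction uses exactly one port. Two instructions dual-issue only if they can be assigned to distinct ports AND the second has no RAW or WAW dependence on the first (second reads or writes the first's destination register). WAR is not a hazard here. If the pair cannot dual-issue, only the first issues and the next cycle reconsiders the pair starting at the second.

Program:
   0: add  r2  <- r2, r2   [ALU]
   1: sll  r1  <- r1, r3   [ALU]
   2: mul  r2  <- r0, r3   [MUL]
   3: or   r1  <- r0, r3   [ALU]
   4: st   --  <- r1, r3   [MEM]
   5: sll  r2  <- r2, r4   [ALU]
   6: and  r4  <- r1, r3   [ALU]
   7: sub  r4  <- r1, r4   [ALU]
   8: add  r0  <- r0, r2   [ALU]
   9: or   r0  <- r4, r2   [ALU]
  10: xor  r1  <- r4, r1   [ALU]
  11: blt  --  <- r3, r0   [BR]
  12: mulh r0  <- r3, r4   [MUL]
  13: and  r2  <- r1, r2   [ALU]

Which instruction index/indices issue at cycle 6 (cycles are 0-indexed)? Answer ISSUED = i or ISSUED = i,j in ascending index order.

c0: i0,i1 add/sll  2-wide
c1: i2,i3 mul/or  2-wide
c2: i4,i5 st/sll  2-wide
c3: i6 and  RAW+WAW r4
c4: i7,i8 sub/add  2-wide
c5: i9,i10 or/xor  2-wide
c6: i11 blt  no-port BR/MUL
c7: i12,i13 mulh/and  2-wide

ISSUED = 11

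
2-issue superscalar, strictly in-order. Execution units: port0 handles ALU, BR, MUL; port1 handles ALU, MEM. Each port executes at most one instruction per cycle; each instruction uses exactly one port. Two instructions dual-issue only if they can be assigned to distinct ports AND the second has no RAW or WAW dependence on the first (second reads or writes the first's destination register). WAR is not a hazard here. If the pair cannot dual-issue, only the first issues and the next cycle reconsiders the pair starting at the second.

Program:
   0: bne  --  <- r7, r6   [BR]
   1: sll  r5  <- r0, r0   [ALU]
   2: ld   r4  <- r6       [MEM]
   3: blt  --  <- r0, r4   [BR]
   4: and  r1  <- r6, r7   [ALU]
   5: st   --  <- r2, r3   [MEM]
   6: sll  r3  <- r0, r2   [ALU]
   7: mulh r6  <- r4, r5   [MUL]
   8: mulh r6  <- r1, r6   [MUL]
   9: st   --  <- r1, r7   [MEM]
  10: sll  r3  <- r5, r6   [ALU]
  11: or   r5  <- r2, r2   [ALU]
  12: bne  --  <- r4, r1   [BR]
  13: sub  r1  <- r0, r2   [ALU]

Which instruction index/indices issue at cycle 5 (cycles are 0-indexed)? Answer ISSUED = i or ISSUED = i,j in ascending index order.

ISSUED = 8,9

c0: i0,i1 bne/sll  dual
c1: i2 ld  RAW r4
c2: i3,i4 blt/and  dual
c3: i5,i6 st/sll  dual
c4: i7 mulh  no-port MUL/MUL
c5: i8,i9 mulh/st  dual
c6: i10,i11 sll/or  dual
c7: i12,i13 bne/sub  dual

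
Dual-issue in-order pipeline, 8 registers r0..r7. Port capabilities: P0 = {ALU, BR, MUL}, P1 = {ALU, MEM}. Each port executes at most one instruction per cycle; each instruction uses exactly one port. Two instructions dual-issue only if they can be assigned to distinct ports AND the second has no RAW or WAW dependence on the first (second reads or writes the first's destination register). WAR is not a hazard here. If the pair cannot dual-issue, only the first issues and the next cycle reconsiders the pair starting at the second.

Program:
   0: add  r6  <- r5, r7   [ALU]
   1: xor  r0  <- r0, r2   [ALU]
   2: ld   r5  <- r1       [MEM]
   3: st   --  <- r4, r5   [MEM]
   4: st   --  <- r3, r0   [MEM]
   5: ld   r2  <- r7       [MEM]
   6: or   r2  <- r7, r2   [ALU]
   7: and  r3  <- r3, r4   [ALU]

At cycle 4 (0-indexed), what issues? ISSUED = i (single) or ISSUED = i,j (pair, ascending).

#0 head=0: add.ALU;xor.ALU i0,i1 dual
#1 head=2: ld.MEM i2 no-port MEM/MEM
#2 head=3: st.MEM i3 no-port MEM/MEM
#3 head=4: st.MEM i4 no-port MEM/MEM
#4 head=5: ld.MEM i5 RAW+WAW r2
#5 head=6: or.ALU;and.ALU i6,i7 dual

ISSUED = 5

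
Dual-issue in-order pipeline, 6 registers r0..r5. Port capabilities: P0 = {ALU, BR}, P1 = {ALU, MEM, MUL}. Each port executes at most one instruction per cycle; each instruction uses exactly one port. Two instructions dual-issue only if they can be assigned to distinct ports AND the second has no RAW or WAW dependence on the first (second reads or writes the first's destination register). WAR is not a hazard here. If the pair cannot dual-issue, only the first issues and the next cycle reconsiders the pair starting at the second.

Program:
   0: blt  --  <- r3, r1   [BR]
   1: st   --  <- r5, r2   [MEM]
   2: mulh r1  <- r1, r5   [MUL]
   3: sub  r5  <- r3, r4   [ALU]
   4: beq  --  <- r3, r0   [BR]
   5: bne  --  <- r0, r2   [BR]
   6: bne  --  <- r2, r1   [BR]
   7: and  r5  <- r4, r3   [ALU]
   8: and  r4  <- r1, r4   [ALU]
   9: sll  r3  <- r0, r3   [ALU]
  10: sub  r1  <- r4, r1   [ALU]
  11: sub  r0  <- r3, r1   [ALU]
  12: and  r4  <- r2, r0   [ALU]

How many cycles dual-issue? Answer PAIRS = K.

PAIRS = 4

c0: i0/i1 blt.BR st.MEM  dual
c1: i2/i3 mulh.MUL sub.ALU  dual
c2: i4 beq.BR  no-port BR/BR
c3: i5 bne.BR  no-port BR/BR
c4: i6/i7 bne.BR and.ALU  dual
c5: i8/i9 and.ALU sll.ALU  dual
c6: i10 sub.ALU  RAW r1
c7: i11 sub.ALU  RAW r0
c8: i12 and.ALU  tail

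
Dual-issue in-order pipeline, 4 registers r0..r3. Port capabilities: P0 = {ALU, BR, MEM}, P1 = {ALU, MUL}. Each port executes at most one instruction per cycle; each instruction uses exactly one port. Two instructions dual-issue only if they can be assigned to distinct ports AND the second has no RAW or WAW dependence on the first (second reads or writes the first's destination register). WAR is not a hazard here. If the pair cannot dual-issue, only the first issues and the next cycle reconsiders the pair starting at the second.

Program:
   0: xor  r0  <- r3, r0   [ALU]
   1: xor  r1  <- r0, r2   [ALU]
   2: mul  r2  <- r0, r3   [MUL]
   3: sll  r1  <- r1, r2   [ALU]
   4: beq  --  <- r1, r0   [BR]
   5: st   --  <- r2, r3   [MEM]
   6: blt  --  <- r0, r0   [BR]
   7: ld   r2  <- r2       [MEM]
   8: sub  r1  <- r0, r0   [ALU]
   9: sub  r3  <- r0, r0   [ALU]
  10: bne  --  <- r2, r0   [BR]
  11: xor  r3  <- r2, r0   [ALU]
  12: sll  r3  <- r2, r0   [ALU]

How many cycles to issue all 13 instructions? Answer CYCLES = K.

  cy0 -> i0 (xor) RAW r0
  cy1 -> i1+i2 (xor+mul) dual
  cy2 -> i3 (sll) RAW r1
  cy3 -> i4 (beq) no-port BR/MEM
  cy4 -> i5 (st) no-port MEM/BR
  cy5 -> i6 (blt) no-port BR/MEM
  cy6 -> i7+i8 (ld+sub) dual
  cy7 -> i9+i10 (sub+bne) dual
  cy8 -> i11 (xor) WAW r3
  cy9 -> i12 (sll) tail

CYCLES = 10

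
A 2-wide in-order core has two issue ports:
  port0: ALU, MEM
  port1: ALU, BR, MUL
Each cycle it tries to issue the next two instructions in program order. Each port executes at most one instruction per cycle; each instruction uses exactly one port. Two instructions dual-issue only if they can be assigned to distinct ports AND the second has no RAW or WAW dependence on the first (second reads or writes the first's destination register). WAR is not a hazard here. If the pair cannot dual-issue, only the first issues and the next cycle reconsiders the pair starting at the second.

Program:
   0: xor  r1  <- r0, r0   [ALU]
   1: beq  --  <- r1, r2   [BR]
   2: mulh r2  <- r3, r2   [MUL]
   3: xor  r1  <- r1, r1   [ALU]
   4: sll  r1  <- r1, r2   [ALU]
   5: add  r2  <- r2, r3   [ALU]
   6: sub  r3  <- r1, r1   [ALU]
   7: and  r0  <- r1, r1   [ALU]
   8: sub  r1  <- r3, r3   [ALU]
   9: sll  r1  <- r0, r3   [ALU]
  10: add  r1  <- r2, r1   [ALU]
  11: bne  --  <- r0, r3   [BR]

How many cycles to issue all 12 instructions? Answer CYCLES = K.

  cy0 -> i0 (xor.ALU) RAW r1
  cy1 -> i1 (beq.BR) no-port BR/MUL
  cy2 -> i2/i3 (mulh.MUL xor.ALU) pair
  cy3 -> i4/i5 (sll.ALU add.ALU) pair
  cy4 -> i6/i7 (sub.ALU and.ALU) pair
  cy5 -> i8 (sub.ALU) WAW r1
  cy6 -> i9 (sll.ALU) RAW+WAW r1
  cy7 -> i10/i11 (add.ALU bne.BR) pair

CYCLES = 8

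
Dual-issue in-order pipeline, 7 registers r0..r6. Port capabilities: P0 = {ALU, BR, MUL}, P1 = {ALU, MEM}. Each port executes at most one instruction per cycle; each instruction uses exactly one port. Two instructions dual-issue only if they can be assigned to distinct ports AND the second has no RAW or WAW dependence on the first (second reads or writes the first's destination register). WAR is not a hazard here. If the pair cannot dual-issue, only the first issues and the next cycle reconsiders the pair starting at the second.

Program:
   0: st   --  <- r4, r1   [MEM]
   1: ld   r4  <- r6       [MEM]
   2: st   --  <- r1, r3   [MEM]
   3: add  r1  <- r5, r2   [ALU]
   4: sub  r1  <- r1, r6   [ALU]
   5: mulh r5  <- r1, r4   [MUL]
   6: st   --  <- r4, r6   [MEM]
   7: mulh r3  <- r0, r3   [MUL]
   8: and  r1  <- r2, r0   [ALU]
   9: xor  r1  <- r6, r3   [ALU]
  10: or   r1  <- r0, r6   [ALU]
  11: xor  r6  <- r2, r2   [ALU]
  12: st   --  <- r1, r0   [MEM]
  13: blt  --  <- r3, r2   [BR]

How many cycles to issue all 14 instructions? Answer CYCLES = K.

  cy0 -> i0 (st) no-port MEM/MEM
  cy1 -> i1 (ld) no-port MEM/MEM
  cy2 -> i2+i3 (st;add) dual
  cy3 -> i4 (sub) RAW r1
  cy4 -> i5+i6 (mulh;st) dual
  cy5 -> i7+i8 (mulh;and) dual
  cy6 -> i9 (xor) WAW r1
  cy7 -> i10+i11 (or;xor) dual
  cy8 -> i12+i13 (st;blt) dual

CYCLES = 9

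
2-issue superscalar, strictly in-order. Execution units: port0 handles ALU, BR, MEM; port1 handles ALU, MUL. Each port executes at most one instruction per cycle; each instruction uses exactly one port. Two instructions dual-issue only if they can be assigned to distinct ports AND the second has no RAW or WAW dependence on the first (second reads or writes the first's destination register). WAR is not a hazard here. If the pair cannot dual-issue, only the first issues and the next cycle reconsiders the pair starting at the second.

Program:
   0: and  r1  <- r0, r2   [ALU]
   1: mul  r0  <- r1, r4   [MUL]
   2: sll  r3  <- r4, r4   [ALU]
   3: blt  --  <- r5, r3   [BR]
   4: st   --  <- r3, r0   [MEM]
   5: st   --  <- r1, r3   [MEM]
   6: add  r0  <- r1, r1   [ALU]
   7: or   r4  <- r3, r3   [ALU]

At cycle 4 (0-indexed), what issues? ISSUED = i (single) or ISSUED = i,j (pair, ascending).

t=0 i0:and ; RAW r1
t=1 i1&i2:mul sll ; dual
t=2 i3:blt ; no-port BR/MEM
t=3 i4:st ; no-port MEM/MEM
t=4 i5&i6:st add ; dual
t=5 i7:or ; tail

ISSUED = 5,6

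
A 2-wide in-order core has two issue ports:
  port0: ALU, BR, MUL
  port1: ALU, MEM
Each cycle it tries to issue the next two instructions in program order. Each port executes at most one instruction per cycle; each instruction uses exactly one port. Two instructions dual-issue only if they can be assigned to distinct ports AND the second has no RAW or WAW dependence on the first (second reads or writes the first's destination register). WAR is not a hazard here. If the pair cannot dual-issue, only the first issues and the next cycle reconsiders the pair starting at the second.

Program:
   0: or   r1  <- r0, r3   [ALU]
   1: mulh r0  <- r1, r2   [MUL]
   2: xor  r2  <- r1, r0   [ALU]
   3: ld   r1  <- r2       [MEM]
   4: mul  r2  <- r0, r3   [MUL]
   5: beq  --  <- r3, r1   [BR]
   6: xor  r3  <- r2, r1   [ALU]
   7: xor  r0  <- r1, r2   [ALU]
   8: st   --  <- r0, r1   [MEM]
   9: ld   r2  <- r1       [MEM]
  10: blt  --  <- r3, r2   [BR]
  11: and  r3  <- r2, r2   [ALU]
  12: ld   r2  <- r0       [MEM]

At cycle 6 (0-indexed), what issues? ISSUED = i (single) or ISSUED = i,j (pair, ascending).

0. or.ALU @i0  | RAW r1
1. mulh.MUL @i1  | RAW r0
2. xor.ALU @i2  | RAW r2
3. ld.MEM;mul.MUL @i3/i4  | dual
4. beq.BR;xor.ALU @i5/i6  | dual
5. xor.ALU @i7  | RAW r0
6. st.MEM @i8  | no-port MEM/MEM
7. ld.MEM @i9  | RAW r2
8. blt.BR;and.ALU @i10/i11  | dual
9. ld.MEM @i12  | tail

ISSUED = 8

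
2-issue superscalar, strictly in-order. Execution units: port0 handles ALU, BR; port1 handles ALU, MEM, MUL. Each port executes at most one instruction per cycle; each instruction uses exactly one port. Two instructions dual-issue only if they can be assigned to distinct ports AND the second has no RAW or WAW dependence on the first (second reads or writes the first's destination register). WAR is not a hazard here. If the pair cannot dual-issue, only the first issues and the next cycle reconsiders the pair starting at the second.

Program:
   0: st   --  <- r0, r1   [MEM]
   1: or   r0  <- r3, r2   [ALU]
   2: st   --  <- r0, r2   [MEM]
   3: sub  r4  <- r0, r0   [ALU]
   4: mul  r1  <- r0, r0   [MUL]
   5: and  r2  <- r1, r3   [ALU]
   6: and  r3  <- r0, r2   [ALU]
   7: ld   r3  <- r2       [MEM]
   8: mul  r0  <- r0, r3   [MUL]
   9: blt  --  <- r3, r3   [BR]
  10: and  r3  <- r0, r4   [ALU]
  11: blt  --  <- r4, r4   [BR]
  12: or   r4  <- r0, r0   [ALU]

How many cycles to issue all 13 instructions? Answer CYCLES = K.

CYCLES = 9

0. st;or @i0,i1  | dual
1. st;sub @i2,i3  | dual
2. mul @i4  | RAW r1
3. and @i5  | RAW r2
4. and @i6  | WAW r3
5. ld @i7  | no-port MEM/MUL
6. mul;blt @i8,i9  | dual
7. and;blt @i10,i11  | dual
8. or @i12  | tail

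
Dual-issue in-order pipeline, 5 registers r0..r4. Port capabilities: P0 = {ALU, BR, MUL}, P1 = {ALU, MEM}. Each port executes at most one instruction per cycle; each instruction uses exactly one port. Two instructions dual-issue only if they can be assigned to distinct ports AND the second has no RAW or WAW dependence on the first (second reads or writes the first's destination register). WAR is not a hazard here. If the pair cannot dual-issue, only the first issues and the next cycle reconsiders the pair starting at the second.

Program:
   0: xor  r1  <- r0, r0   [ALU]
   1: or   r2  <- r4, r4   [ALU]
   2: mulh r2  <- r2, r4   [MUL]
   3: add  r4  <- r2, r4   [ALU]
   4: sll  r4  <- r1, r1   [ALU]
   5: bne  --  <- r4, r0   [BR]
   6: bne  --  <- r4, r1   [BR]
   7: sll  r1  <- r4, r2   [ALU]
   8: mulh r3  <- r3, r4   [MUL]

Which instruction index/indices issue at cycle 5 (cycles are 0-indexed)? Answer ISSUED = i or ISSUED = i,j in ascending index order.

ISSUED = 6,7

0. xor/or @i0/i1  | 2-wide
1. mulh @i2  | RAW r2
2. add @i3  | WAW r4
3. sll @i4  | RAW r4
4. bne @i5  | no-port BR/BR
5. bne/sll @i6/i7  | 2-wide
6. mulh @i8  | tail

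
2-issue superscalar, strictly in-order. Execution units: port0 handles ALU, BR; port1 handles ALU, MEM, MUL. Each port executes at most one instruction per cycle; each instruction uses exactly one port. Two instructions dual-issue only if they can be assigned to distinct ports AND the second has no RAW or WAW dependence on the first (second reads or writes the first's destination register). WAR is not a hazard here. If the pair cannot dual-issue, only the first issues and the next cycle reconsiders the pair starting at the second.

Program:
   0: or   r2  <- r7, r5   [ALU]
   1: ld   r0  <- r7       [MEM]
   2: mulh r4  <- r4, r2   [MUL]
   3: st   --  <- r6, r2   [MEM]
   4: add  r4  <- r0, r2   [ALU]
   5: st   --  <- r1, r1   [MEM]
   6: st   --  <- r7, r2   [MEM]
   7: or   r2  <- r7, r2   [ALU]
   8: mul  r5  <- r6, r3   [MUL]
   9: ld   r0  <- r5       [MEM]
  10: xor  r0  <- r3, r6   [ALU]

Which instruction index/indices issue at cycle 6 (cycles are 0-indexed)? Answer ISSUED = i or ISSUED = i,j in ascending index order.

ISSUED = 9

c0: i0&i1 or/ld  2-wide
c1: i2 mulh  no-port MUL/MEM
c2: i3&i4 st/add  2-wide
c3: i5 st  no-port MEM/MEM
c4: i6&i7 st/or  2-wide
c5: i8 mul  no-port MUL/MEM
c6: i9 ld  WAW r0
c7: i10 xor  tail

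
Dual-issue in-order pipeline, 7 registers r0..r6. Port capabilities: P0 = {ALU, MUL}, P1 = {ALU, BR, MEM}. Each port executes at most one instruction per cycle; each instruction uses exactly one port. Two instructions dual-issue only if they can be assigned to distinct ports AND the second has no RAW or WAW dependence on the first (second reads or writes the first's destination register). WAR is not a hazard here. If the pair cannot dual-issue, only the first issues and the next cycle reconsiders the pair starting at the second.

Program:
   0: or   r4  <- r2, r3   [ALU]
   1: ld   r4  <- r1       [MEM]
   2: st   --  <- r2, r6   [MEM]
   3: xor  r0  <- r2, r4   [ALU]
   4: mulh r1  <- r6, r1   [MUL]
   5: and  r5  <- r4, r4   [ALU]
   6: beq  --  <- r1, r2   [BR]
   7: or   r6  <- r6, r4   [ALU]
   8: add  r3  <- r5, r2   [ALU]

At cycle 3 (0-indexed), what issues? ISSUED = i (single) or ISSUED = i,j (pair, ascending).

t=0 i0:or.ALU ; WAW r4
t=1 i1:ld.MEM ; no-port MEM/MEM
t=2 i2/i3:st.MEM;xor.ALU ; pair
t=3 i4/i5:mulh.MUL;and.ALU ; pair
t=4 i6/i7:beq.BR;or.ALU ; pair
t=5 i8:add.ALU ; tail

ISSUED = 4,5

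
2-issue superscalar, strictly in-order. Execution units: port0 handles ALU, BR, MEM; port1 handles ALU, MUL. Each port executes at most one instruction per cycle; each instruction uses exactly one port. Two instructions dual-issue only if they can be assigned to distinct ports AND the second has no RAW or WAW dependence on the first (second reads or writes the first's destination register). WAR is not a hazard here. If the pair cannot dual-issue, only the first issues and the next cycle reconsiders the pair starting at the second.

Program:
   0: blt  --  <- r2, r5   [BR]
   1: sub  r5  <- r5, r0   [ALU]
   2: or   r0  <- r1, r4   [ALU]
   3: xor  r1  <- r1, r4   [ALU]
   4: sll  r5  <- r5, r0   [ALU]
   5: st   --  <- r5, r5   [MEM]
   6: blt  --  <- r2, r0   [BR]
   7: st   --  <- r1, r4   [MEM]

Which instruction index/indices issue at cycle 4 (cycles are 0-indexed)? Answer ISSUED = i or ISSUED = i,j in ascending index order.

0. blt.BR sub.ALU @i0,i1  | dual
1. or.ALU xor.ALU @i2,i3  | dual
2. sll.ALU @i4  | RAW r5
3. st.MEM @i5  | no-port MEM/BR
4. blt.BR @i6  | no-port BR/MEM
5. st.MEM @i7  | tail

ISSUED = 6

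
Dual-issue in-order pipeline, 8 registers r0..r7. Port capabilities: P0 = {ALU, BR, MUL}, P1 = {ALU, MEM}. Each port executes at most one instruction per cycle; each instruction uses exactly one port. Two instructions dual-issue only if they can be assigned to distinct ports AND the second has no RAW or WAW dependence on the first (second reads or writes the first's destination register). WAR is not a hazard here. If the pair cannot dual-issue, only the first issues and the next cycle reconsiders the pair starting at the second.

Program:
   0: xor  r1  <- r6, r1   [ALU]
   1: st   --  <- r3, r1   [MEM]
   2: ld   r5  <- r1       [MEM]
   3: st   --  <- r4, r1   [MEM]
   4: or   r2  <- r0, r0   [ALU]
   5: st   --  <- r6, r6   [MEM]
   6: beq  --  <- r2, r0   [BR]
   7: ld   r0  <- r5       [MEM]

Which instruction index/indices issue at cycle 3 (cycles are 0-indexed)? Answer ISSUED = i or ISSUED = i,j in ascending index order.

ISSUED = 3,4

0. xor.ALU @i0  | RAW r1
1. st.MEM @i1  | no-port MEM/MEM
2. ld.MEM @i2  | no-port MEM/MEM
3. st.MEM+or.ALU @i3&i4  | dual
4. st.MEM+beq.BR @i5&i6  | dual
5. ld.MEM @i7  | tail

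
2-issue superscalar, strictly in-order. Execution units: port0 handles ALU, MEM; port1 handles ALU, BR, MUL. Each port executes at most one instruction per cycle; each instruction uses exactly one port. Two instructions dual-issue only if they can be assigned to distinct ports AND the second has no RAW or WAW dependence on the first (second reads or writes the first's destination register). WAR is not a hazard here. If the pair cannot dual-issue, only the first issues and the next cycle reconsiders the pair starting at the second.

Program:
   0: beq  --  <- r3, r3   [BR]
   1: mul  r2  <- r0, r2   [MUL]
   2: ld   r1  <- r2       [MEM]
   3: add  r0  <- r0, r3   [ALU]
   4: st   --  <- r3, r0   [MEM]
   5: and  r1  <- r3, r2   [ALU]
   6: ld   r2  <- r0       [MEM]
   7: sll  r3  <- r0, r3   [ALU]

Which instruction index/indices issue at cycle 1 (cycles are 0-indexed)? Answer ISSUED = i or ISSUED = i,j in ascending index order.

#0 head=0: beq.BR i0 no-port BR/MUL
#1 head=1: mul.MUL i1 RAW r2
#2 head=2: ld.MEM add.ALU i2/i3 2-wide
#3 head=4: st.MEM and.ALU i4/i5 2-wide
#4 head=6: ld.MEM sll.ALU i6/i7 2-wide

ISSUED = 1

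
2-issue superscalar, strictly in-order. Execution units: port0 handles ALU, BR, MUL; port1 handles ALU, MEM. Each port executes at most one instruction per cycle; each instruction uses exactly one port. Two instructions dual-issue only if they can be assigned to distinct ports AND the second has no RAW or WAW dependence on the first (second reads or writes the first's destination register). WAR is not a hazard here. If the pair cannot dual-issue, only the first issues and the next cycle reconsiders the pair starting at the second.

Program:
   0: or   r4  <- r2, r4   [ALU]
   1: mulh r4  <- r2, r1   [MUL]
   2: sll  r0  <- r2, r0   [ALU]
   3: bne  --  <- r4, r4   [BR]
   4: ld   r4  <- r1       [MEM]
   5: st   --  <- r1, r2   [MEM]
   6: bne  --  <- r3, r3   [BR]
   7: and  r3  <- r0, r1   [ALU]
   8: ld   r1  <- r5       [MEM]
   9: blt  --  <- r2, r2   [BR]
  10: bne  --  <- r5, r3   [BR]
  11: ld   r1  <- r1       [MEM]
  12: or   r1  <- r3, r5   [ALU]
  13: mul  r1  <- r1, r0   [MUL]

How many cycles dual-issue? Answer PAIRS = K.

c0: i0 or.ALU  WAW r4
c1: i1/i2 mulh.MUL;sll.ALU  dual
c2: i3/i4 bne.BR;ld.MEM  dual
c3: i5/i6 st.MEM;bne.BR  dual
c4: i7/i8 and.ALU;ld.MEM  dual
c5: i9 blt.BR  no-port BR/BR
c6: i10/i11 bne.BR;ld.MEM  dual
c7: i12 or.ALU  RAW+WAW r1
c8: i13 mul.MUL  tail

PAIRS = 5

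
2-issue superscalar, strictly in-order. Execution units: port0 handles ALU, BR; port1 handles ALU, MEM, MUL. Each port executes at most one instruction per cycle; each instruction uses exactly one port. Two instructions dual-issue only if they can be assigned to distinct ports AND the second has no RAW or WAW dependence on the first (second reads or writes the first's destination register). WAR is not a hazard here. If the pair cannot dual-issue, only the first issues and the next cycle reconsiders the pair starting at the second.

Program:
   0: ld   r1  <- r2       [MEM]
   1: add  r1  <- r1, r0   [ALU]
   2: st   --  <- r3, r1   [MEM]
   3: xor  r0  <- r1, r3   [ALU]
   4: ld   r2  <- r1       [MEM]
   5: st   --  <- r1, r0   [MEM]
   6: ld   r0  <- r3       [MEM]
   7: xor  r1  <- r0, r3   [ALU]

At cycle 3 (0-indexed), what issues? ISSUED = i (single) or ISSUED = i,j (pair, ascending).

c0: i0 ld.MEM  RAW+WAW r1
c1: i1 add.ALU  RAW r1
c2: i2,i3 st.MEM/xor.ALU  pair
c3: i4 ld.MEM  no-port MEM/MEM
c4: i5 st.MEM  no-port MEM/MEM
c5: i6 ld.MEM  RAW r0
c6: i7 xor.ALU  tail

ISSUED = 4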